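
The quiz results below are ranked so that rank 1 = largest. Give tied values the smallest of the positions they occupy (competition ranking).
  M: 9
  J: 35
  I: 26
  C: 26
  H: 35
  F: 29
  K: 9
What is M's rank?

6

Sorted (descending): 35, 35, 29, 26, 26, 9, 9
The 2 values of 35 occupy positions 1–2 → each gets rank 1.
The 2 values of 26 occupy positions 4–5 → each gets rank 4.
The 2 values of 9 occupy positions 6–7 → each gets rank 6.
M has value 9 → rank 6.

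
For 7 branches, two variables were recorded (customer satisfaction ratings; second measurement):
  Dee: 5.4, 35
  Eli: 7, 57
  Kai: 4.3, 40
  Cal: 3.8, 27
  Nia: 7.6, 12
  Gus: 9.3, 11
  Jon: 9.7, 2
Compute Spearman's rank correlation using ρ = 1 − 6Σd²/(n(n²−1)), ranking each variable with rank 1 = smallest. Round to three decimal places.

Ranks of variable 1: 3, 4, 2, 1, 5, 6, 7
Ranks of variable 2: 5, 7, 6, 4, 3, 2, 1
d = r₁ − r₂: -2, -3, -4, -3, 2, 4, 6
d²: 4, 9, 16, 9, 4, 16, 36; Σd² = 94
ρ = 1 − 6·94/(7·48) = 1 − 564/336 = -0.679

-0.679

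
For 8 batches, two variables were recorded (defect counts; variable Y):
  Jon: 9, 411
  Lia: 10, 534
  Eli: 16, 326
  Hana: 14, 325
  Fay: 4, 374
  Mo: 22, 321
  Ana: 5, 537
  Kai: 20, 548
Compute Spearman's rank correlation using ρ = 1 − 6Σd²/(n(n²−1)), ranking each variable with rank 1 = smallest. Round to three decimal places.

-0.310

Ranks of variable 1: 3, 4, 6, 5, 1, 8, 2, 7
Ranks of variable 2: 5, 6, 3, 2, 4, 1, 7, 8
d = r₁ − r₂: -2, -2, 3, 3, -3, 7, -5, -1
d²: 4, 4, 9, 9, 9, 49, 25, 1; Σd² = 110
ρ = 1 − 6·110/(8·63) = 1 − 660/504 = -0.310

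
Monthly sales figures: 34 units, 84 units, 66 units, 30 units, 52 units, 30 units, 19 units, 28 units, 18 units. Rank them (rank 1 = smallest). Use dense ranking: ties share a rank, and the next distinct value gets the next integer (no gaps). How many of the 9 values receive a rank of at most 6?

Sorted (ascending): 18, 19, 28, 30, 30, 34, 52, 66, 84
The 2 values of 30 share dense rank 4.
Remaining distinct values take the next consecutive integers.
Ranks ≤ 6: {1, 2, 3, 4, 4, 5, 6} → 7 values.

7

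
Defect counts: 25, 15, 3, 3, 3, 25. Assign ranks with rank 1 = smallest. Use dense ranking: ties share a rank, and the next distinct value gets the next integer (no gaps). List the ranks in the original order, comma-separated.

3, 2, 1, 1, 1, 3

Sorted (ascending): 3, 3, 3, 15, 25, 25
The 3 values of 3 share dense rank 1.
The 2 values of 25 share dense rank 3.
Remaining distinct values take the next consecutive integers.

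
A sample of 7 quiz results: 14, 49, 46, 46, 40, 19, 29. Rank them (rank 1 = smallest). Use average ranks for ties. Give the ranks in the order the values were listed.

1, 7, 5.5, 5.5, 4, 2, 3

Sorted (ascending): 14, 19, 29, 40, 46, 46, 49
The 2 values of 46 occupy positions 5–6 → average rank (5+6)/2 = 5.5.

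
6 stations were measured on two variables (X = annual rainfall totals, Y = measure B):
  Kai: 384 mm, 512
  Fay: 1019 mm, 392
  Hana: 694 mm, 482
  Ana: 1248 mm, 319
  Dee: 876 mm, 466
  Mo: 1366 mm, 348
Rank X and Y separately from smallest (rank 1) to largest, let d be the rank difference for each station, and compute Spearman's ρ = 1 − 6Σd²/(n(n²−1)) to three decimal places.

-0.943

Ranks of variable 1: 1, 4, 2, 5, 3, 6
Ranks of variable 2: 6, 3, 5, 1, 4, 2
d = r₁ − r₂: -5, 1, -3, 4, -1, 4
d²: 25, 1, 9, 16, 1, 16; Σd² = 68
ρ = 1 − 6·68/(6·35) = 1 − 408/210 = -0.943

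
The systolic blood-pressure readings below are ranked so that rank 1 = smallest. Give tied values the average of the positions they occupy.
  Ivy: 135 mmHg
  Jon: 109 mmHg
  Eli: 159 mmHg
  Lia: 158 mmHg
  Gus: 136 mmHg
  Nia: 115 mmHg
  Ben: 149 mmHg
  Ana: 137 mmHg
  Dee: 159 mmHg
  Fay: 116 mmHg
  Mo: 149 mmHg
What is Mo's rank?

7.5

Sorted (ascending): 109, 115, 116, 135, 136, 137, 149, 149, 158, 159, 159
The 2 values of 149 occupy positions 7–8 → average rank (7+8)/2 = 7.5.
The 2 values of 159 occupy positions 10–11 → average rank (10+11)/2 = 10.5.
Mo has value 149 mmHg → rank 7.5.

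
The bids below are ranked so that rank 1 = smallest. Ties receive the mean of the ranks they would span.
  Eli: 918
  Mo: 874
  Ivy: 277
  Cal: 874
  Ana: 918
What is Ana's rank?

4.5

Sorted (ascending): 277, 874, 874, 918, 918
The 2 values of 874 occupy positions 2–3 → average rank (2+3)/2 = 2.5.
The 2 values of 918 occupy positions 4–5 → average rank (4+5)/2 = 4.5.
Ana has value 918 → rank 4.5.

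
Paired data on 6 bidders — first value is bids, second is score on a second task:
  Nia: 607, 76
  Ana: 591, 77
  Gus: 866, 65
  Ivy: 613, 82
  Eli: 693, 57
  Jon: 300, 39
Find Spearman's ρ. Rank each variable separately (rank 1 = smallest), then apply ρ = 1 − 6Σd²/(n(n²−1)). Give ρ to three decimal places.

0.086

Ranks of variable 1: 3, 2, 6, 4, 5, 1
Ranks of variable 2: 4, 5, 3, 6, 2, 1
d = r₁ − r₂: -1, -3, 3, -2, 3, 0
d²: 1, 9, 9, 4, 9, 0; Σd² = 32
ρ = 1 − 6·32/(6·35) = 1 − 192/210 = 0.086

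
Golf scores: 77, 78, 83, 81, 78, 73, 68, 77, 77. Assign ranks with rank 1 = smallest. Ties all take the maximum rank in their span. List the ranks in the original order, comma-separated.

Sorted (ascending): 68, 73, 77, 77, 77, 78, 78, 81, 83
The 3 values of 77 occupy positions 3–5 → each gets rank 5.
The 2 values of 78 occupy positions 6–7 → each gets rank 7.

5, 7, 9, 8, 7, 2, 1, 5, 5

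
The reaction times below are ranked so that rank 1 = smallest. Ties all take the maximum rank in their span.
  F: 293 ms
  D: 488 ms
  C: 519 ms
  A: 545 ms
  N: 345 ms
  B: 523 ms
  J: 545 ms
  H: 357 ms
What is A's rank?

8

Sorted (ascending): 293, 345, 357, 488, 519, 523, 545, 545
The 2 values of 545 occupy positions 7–8 → each gets rank 8.
A has value 545 ms → rank 8.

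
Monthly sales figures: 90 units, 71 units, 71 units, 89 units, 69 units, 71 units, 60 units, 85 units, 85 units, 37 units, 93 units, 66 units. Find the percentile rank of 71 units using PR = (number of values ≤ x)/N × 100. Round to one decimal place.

N = 12.
Strictly below 71: 4. Equal to 71: 3.
PR = 7/12 × 100 = 58.3

58.3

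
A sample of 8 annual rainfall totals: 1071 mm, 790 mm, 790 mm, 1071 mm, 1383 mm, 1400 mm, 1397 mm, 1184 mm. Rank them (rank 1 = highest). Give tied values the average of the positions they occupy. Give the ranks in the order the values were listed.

5.5, 7.5, 7.5, 5.5, 3, 1, 2, 4

Sorted (descending): 1400, 1397, 1383, 1184, 1071, 1071, 790, 790
The 2 values of 1071 occupy positions 5–6 → average rank (5+6)/2 = 5.5.
The 2 values of 790 occupy positions 7–8 → average rank (7+8)/2 = 7.5.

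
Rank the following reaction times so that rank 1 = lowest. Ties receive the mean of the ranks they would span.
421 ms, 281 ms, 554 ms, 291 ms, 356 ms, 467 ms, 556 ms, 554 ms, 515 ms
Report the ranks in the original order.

Sorted (ascending): 281, 291, 356, 421, 467, 515, 554, 554, 556
The 2 values of 554 occupy positions 7–8 → average rank (7+8)/2 = 7.5.

4, 1, 7.5, 2, 3, 5, 9, 7.5, 6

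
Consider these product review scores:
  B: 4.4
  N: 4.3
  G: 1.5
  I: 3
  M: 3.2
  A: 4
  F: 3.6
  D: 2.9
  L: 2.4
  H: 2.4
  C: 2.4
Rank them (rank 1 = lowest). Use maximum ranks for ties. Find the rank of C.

4

Sorted (ascending): 1.5, 2.4, 2.4, 2.4, 2.9, 3, 3.2, 3.6, 4, 4.3, 4.4
The 3 values of 2.4 occupy positions 2–4 → each gets rank 4.
C has value 2.4 → rank 4.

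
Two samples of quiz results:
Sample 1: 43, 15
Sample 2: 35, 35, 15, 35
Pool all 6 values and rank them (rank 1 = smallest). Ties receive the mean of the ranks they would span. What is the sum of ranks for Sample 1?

7.5

Sorted (ascending): 15, 15, 35, 35, 35, 43
The 2 values of 15 occupy positions 1–2 → average rank (1+2)/2 = 1.5.
The 3 values of 35 occupy positions 3–5 → average rank 4.
Sample 1 values → pooled ranks: 43→6, 15→1.5
Rank sum = 6 + 1.5 = 7.5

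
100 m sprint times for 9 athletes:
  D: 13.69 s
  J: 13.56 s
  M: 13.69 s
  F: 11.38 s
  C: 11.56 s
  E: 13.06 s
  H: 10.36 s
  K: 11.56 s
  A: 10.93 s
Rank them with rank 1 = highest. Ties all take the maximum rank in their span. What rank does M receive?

Sorted (descending): 13.69, 13.69, 13.56, 13.06, 11.56, 11.56, 11.38, 10.93, 10.36
The 2 values of 13.69 occupy positions 1–2 → each gets rank 2.
The 2 values of 11.56 occupy positions 5–6 → each gets rank 6.
M has value 13.69 s → rank 2.

2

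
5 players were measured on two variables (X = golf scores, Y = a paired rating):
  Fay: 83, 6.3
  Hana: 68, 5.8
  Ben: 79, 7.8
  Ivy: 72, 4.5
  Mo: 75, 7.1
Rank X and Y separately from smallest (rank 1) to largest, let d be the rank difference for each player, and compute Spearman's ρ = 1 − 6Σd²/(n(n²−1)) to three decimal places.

Ranks of variable 1: 5, 1, 4, 2, 3
Ranks of variable 2: 3, 2, 5, 1, 4
d = r₁ − r₂: 2, -1, -1, 1, -1
d²: 4, 1, 1, 1, 1; Σd² = 8
ρ = 1 − 6·8/(5·24) = 1 − 48/120 = 0.600

0.600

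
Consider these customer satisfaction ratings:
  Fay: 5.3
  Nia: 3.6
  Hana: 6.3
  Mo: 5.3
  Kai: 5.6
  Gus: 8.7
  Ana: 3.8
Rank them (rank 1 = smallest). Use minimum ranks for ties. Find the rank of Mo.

3

Sorted (ascending): 3.6, 3.8, 5.3, 5.3, 5.6, 6.3, 8.7
The 2 values of 5.3 occupy positions 3–4 → each gets rank 3.
Mo has value 5.3 → rank 3.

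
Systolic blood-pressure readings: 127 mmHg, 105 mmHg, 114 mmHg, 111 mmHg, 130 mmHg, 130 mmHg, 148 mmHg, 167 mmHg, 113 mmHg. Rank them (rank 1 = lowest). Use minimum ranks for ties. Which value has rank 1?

Sorted (ascending): 105, 111, 113, 114, 127, 130, 130, 148, 167
The 2 values of 130 occupy positions 6–7 → each gets rank 6.
Rank 1 → value 105.

105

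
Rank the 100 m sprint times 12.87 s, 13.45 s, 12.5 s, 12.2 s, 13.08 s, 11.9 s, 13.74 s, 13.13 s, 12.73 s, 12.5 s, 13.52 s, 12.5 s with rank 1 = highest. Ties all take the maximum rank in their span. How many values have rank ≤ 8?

Sorted (descending): 13.74, 13.52, 13.45, 13.13, 13.08, 12.87, 12.73, 12.5, 12.5, 12.5, 12.2, 11.9
The 3 values of 12.5 occupy positions 8–10 → each gets rank 10.
Ranks ≤ 8: {1, 2, 3, 4, 5, 6, 7} → 7 values.

7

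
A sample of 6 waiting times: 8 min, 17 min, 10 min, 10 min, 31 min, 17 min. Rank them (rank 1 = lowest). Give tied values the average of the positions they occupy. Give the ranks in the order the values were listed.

1, 4.5, 2.5, 2.5, 6, 4.5

Sorted (ascending): 8, 10, 10, 17, 17, 31
The 2 values of 10 occupy positions 2–3 → average rank (2+3)/2 = 2.5.
The 2 values of 17 occupy positions 4–5 → average rank (4+5)/2 = 4.5.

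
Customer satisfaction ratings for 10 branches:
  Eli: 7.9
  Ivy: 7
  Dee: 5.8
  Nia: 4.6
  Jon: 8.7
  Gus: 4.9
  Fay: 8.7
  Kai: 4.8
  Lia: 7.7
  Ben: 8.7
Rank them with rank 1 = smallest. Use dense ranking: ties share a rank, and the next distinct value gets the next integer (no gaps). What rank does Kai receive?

Sorted (ascending): 4.6, 4.8, 4.9, 5.8, 7, 7.7, 7.9, 8.7, 8.7, 8.7
The 3 values of 8.7 share dense rank 8.
Remaining distinct values take the next consecutive integers.
Kai has value 4.8 → rank 2.

2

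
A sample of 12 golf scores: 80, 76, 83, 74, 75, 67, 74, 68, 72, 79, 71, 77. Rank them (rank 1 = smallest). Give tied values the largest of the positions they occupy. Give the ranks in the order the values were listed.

11, 8, 12, 6, 7, 1, 6, 2, 4, 10, 3, 9

Sorted (ascending): 67, 68, 71, 72, 74, 74, 75, 76, 77, 79, 80, 83
The 2 values of 74 occupy positions 5–6 → each gets rank 6.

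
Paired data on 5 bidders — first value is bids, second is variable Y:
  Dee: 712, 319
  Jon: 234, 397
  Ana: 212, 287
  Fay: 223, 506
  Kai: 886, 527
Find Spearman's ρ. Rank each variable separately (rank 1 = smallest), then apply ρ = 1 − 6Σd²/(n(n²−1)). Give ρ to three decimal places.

Ranks of variable 1: 4, 3, 1, 2, 5
Ranks of variable 2: 2, 3, 1, 4, 5
d = r₁ − r₂: 2, 0, 0, -2, 0
d²: 4, 0, 0, 4, 0; Σd² = 8
ρ = 1 − 6·8/(5·24) = 1 − 48/120 = 0.600

0.600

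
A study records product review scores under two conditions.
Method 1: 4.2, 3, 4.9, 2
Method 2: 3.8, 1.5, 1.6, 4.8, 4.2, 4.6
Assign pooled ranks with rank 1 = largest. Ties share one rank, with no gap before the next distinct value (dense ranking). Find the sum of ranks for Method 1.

Sorted (descending): 4.9, 4.8, 4.6, 4.2, 4.2, 3.8, 3, 2, 1.6, 1.5
The 2 values of 4.2 share dense rank 4.
Remaining distinct values take the next consecutive integers.
Method 1 values → pooled ranks: 4.2→4, 3→6, 4.9→1, 2→7
Rank sum = 4 + 6 + 1 + 7 = 18

18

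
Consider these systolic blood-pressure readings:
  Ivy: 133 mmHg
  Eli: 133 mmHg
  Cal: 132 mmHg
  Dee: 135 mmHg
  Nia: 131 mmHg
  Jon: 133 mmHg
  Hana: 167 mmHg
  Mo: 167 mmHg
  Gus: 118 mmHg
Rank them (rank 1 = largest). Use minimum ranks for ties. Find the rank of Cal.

Sorted (descending): 167, 167, 135, 133, 133, 133, 132, 131, 118
The 2 values of 167 occupy positions 1–2 → each gets rank 1.
The 3 values of 133 occupy positions 4–6 → each gets rank 4.
Cal has value 132 mmHg → rank 7.

7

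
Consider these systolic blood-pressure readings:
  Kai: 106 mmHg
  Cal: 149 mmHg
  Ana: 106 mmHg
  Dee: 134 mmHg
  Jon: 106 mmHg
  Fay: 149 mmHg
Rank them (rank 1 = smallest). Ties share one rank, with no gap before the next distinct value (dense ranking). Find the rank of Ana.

1

Sorted (ascending): 106, 106, 106, 134, 149, 149
The 3 values of 106 share dense rank 1.
The 2 values of 149 share dense rank 3.
Remaining distinct values take the next consecutive integers.
Ana has value 106 mmHg → rank 1.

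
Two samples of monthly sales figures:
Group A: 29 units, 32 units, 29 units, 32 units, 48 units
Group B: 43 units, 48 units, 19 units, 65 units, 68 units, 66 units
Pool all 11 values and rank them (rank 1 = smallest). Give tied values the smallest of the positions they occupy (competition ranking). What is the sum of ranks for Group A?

Sorted (ascending): 19, 29, 29, 32, 32, 43, 48, 48, 65, 66, 68
The 2 values of 29 occupy positions 2–3 → each gets rank 2.
The 2 values of 32 occupy positions 4–5 → each gets rank 4.
The 2 values of 48 occupy positions 7–8 → each gets rank 7.
Group A values → pooled ranks: 29→2, 32→4, 29→2, 32→4, 48→7
Rank sum = 2 + 4 + 2 + 4 + 7 = 19

19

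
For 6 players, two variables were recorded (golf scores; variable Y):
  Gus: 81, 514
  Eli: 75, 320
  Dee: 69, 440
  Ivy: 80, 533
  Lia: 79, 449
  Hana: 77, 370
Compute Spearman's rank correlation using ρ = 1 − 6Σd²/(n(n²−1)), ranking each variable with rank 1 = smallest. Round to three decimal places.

Ranks of variable 1: 6, 2, 1, 5, 4, 3
Ranks of variable 2: 5, 1, 3, 6, 4, 2
d = r₁ − r₂: 1, 1, -2, -1, 0, 1
d²: 1, 1, 4, 1, 0, 1; Σd² = 8
ρ = 1 − 6·8/(6·35) = 1 − 48/210 = 0.771

0.771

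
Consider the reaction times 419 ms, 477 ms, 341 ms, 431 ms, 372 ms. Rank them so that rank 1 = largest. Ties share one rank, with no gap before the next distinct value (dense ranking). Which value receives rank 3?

Sorted (descending): 477, 431, 419, 372, 341
No ties — each value takes its position as its rank.
Rank 3 → value 419.

419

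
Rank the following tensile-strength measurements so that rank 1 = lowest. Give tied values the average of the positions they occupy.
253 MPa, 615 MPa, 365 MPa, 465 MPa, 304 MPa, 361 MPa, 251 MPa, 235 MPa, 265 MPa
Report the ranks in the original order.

Sorted (ascending): 235, 251, 253, 265, 304, 361, 365, 465, 615
No ties — each value takes its position as its rank.

3, 9, 7, 8, 5, 6, 2, 1, 4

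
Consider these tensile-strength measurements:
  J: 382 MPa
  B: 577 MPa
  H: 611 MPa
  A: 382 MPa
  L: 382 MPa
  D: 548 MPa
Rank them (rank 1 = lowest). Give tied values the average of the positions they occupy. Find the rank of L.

2

Sorted (ascending): 382, 382, 382, 548, 577, 611
The 3 values of 382 occupy positions 1–3 → average rank 2.
L has value 382 MPa → rank 2.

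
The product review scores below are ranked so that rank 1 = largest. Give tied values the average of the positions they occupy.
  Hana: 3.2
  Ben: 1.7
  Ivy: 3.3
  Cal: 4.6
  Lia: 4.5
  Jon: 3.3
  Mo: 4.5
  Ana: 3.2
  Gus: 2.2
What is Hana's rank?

6.5

Sorted (descending): 4.6, 4.5, 4.5, 3.3, 3.3, 3.2, 3.2, 2.2, 1.7
The 2 values of 4.5 occupy positions 2–3 → average rank (2+3)/2 = 2.5.
The 2 values of 3.3 occupy positions 4–5 → average rank (4+5)/2 = 4.5.
The 2 values of 3.2 occupy positions 6–7 → average rank (6+7)/2 = 6.5.
Hana has value 3.2 → rank 6.5.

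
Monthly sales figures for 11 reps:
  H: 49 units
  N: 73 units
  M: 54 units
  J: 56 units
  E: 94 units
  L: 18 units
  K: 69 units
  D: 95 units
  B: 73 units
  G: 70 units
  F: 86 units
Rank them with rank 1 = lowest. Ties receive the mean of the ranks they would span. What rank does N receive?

7.5

Sorted (ascending): 18, 49, 54, 56, 69, 70, 73, 73, 86, 94, 95
The 2 values of 73 occupy positions 7–8 → average rank (7+8)/2 = 7.5.
N has value 73 units → rank 7.5.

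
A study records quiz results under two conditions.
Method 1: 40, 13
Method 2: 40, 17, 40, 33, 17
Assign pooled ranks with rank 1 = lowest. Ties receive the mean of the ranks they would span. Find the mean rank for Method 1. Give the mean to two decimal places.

3.50

Sorted (ascending): 13, 17, 17, 33, 40, 40, 40
The 2 values of 17 occupy positions 2–3 → average rank (2+3)/2 = 2.5.
The 3 values of 40 occupy positions 5–7 → average rank 6.
Method 1 values → pooled ranks: 40→6, 13→1
Mean rank = (6 + 1) / 2 = 3.50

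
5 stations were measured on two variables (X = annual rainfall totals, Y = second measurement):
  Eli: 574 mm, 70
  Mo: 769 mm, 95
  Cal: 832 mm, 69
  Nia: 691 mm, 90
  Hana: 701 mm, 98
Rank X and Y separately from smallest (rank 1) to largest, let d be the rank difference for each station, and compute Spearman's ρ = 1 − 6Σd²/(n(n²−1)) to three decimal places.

Ranks of variable 1: 1, 4, 5, 2, 3
Ranks of variable 2: 2, 4, 1, 3, 5
d = r₁ − r₂: -1, 0, 4, -1, -2
d²: 1, 0, 16, 1, 4; Σd² = 22
ρ = 1 − 6·22/(5·24) = 1 − 132/120 = -0.100

-0.100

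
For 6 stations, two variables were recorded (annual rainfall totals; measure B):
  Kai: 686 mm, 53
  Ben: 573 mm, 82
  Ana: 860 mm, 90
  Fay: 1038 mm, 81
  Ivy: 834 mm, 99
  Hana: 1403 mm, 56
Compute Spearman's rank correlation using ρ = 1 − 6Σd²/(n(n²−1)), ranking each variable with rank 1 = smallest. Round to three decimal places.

-0.143

Ranks of variable 1: 2, 1, 4, 5, 3, 6
Ranks of variable 2: 1, 4, 5, 3, 6, 2
d = r₁ − r₂: 1, -3, -1, 2, -3, 4
d²: 1, 9, 1, 4, 9, 16; Σd² = 40
ρ = 1 − 6·40/(6·35) = 1 − 240/210 = -0.143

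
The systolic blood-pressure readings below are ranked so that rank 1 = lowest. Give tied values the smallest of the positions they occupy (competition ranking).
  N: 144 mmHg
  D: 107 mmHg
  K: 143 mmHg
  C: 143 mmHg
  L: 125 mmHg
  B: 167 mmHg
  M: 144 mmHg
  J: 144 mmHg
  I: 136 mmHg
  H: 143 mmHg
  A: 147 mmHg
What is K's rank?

4

Sorted (ascending): 107, 125, 136, 143, 143, 143, 144, 144, 144, 147, 167
The 3 values of 143 occupy positions 4–6 → each gets rank 4.
The 3 values of 144 occupy positions 7–9 → each gets rank 7.
K has value 143 mmHg → rank 4.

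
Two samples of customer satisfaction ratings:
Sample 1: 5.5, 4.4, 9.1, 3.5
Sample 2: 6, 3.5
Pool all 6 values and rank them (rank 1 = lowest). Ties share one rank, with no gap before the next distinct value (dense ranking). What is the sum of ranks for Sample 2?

5

Sorted (ascending): 3.5, 3.5, 4.4, 5.5, 6, 9.1
The 2 values of 3.5 share dense rank 1.
Remaining distinct values take the next consecutive integers.
Sample 2 values → pooled ranks: 6→4, 3.5→1
Rank sum = 4 + 1 = 5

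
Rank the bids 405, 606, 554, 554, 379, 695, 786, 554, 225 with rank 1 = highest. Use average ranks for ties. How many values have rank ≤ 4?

3

Sorted (descending): 786, 695, 606, 554, 554, 554, 405, 379, 225
The 3 values of 554 occupy positions 4–6 → average rank 5.
Ranks ≤ 4: {1, 2, 3} → 3 values.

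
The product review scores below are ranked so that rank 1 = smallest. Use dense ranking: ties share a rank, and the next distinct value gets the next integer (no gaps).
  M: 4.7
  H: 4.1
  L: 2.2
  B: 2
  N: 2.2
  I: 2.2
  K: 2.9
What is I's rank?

2

Sorted (ascending): 2, 2.2, 2.2, 2.2, 2.9, 4.1, 4.7
The 3 values of 2.2 share dense rank 2.
Remaining distinct values take the next consecutive integers.
I has value 2.2 → rank 2.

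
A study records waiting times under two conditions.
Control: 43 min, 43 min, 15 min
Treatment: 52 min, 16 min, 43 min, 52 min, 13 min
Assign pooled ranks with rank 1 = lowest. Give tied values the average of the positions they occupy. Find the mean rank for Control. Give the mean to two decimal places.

4.00

Sorted (ascending): 13, 15, 16, 43, 43, 43, 52, 52
The 3 values of 43 occupy positions 4–6 → average rank 5.
The 2 values of 52 occupy positions 7–8 → average rank (7+8)/2 = 7.5.
Control values → pooled ranks: 43→5, 43→5, 15→2
Mean rank = (5 + 5 + 2) / 3 = 4.00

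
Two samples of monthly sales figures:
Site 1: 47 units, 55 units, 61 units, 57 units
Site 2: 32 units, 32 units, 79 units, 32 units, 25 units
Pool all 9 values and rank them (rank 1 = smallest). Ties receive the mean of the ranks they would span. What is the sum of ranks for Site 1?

Sorted (ascending): 25, 32, 32, 32, 47, 55, 57, 61, 79
The 3 values of 32 occupy positions 2–4 → average rank 3.
Site 1 values → pooled ranks: 47→5, 55→6, 61→8, 57→7
Rank sum = 5 + 6 + 8 + 7 = 26

26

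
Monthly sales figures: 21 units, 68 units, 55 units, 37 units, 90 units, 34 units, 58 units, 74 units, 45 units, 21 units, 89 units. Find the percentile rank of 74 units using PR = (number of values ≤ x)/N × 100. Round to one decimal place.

N = 11.
Strictly below 74: 8. Equal to 74: 1.
PR = 9/11 × 100 = 81.8

81.8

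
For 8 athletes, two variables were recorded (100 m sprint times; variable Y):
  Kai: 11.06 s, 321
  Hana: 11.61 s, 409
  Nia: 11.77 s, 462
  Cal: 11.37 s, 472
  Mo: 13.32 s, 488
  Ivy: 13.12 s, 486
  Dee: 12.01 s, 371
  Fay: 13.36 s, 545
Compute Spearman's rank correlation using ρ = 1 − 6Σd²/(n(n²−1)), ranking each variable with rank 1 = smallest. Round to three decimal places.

Ranks of variable 1: 1, 3, 4, 2, 7, 6, 5, 8
Ranks of variable 2: 1, 3, 4, 5, 7, 6, 2, 8
d = r₁ − r₂: 0, 0, 0, -3, 0, 0, 3, 0
d²: 0, 0, 0, 9, 0, 0, 9, 0; Σd² = 18
ρ = 1 − 6·18/(8·63) = 1 − 108/504 = 0.786

0.786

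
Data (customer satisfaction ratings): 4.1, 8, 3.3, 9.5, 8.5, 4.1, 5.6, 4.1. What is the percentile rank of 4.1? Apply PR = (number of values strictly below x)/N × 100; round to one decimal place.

12.5

N = 8.
Strictly below 4.1: 1. Equal to 4.1: 3.
PR = 1/8 × 100 = 12.5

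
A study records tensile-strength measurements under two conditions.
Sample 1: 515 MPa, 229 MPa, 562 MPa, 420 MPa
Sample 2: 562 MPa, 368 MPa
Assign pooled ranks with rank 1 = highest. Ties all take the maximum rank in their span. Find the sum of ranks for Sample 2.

7

Sorted (descending): 562, 562, 515, 420, 368, 229
The 2 values of 562 occupy positions 1–2 → each gets rank 2.
Sample 2 values → pooled ranks: 562→2, 368→5
Rank sum = 2 + 5 = 7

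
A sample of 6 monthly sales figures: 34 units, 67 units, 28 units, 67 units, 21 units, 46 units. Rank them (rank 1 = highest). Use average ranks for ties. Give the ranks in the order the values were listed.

Sorted (descending): 67, 67, 46, 34, 28, 21
The 2 values of 67 occupy positions 1–2 → average rank (1+2)/2 = 1.5.

4, 1.5, 5, 1.5, 6, 3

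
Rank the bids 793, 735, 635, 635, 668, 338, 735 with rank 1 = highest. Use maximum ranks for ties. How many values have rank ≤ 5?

4

Sorted (descending): 793, 735, 735, 668, 635, 635, 338
The 2 values of 735 occupy positions 2–3 → each gets rank 3.
The 2 values of 635 occupy positions 5–6 → each gets rank 6.
Ranks ≤ 5: {1, 3, 3, 4} → 4 values.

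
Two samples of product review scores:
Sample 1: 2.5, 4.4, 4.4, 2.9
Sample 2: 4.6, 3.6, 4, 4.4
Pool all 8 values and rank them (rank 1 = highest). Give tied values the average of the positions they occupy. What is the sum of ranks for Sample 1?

Sorted (descending): 4.6, 4.4, 4.4, 4.4, 4, 3.6, 2.9, 2.5
The 3 values of 4.4 occupy positions 2–4 → average rank 3.
Sample 1 values → pooled ranks: 2.5→8, 4.4→3, 4.4→3, 2.9→7
Rank sum = 8 + 3 + 3 + 7 = 21

21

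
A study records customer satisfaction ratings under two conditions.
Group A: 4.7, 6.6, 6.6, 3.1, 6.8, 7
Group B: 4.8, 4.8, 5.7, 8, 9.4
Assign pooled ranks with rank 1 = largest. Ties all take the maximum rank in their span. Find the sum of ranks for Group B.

Sorted (descending): 9.4, 8, 7, 6.8, 6.6, 6.6, 5.7, 4.8, 4.8, 4.7, 3.1
The 2 values of 6.6 occupy positions 5–6 → each gets rank 6.
The 2 values of 4.8 occupy positions 8–9 → each gets rank 9.
Group B values → pooled ranks: 4.8→9, 4.8→9, 5.7→7, 8→2, 9.4→1
Rank sum = 9 + 9 + 7 + 2 + 1 = 28

28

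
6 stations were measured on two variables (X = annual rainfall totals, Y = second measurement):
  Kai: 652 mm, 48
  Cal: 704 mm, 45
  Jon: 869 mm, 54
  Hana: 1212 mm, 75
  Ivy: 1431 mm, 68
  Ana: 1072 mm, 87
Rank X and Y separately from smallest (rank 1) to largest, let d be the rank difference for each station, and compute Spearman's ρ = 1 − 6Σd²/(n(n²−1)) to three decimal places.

Ranks of variable 1: 1, 2, 3, 5, 6, 4
Ranks of variable 2: 2, 1, 3, 5, 4, 6
d = r₁ − r₂: -1, 1, 0, 0, 2, -2
d²: 1, 1, 0, 0, 4, 4; Σd² = 10
ρ = 1 − 6·10/(6·35) = 1 − 60/210 = 0.714

0.714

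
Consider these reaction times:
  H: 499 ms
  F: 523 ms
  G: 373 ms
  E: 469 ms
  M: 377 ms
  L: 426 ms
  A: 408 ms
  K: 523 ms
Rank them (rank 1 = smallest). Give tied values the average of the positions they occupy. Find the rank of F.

7.5

Sorted (ascending): 373, 377, 408, 426, 469, 499, 523, 523
The 2 values of 523 occupy positions 7–8 → average rank (7+8)/2 = 7.5.
F has value 523 ms → rank 7.5.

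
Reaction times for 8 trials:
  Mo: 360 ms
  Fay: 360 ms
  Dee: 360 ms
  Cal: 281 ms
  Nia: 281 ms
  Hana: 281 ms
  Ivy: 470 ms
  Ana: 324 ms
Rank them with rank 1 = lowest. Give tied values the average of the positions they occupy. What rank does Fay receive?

6

Sorted (ascending): 281, 281, 281, 324, 360, 360, 360, 470
The 3 values of 281 occupy positions 1–3 → average rank 2.
The 3 values of 360 occupy positions 5–7 → average rank 6.
Fay has value 360 ms → rank 6.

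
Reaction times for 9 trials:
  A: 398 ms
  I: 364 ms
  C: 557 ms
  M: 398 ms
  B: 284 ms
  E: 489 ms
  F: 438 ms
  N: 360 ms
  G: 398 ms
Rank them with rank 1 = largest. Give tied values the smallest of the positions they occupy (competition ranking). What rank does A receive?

4

Sorted (descending): 557, 489, 438, 398, 398, 398, 364, 360, 284
The 3 values of 398 occupy positions 4–6 → each gets rank 4.
A has value 398 ms → rank 4.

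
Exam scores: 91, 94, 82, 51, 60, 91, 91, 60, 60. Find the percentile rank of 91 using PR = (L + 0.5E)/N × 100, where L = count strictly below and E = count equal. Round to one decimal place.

N = 9.
Strictly below 91: 5. Equal to 91: 3.
PR = (5 + 0.5·3)/9 × 100 = 72.2

72.2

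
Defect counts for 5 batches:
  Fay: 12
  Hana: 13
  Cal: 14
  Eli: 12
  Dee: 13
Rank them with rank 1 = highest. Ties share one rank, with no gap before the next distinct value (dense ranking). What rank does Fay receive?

3

Sorted (descending): 14, 13, 13, 12, 12
The 2 values of 13 share dense rank 2.
The 2 values of 12 share dense rank 3.
Remaining distinct values take the next consecutive integers.
Fay has value 12 → rank 3.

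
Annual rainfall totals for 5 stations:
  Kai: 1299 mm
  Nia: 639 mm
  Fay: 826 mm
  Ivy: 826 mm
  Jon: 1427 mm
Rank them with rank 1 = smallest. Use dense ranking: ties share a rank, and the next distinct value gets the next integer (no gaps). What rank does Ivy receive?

2

Sorted (ascending): 639, 826, 826, 1299, 1427
The 2 values of 826 share dense rank 2.
Remaining distinct values take the next consecutive integers.
Ivy has value 826 mm → rank 2.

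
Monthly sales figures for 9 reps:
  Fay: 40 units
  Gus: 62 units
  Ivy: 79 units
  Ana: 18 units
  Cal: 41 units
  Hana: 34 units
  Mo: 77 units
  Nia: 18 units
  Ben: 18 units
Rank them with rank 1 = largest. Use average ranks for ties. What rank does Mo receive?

Sorted (descending): 79, 77, 62, 41, 40, 34, 18, 18, 18
The 3 values of 18 occupy positions 7–9 → average rank 8.
Mo has value 77 units → rank 2.

2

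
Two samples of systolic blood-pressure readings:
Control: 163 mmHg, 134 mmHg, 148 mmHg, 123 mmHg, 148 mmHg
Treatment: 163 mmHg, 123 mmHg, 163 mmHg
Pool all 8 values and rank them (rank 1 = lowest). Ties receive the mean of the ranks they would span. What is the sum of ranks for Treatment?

Sorted (ascending): 123, 123, 134, 148, 148, 163, 163, 163
The 2 values of 123 occupy positions 1–2 → average rank (1+2)/2 = 1.5.
The 2 values of 148 occupy positions 4–5 → average rank (4+5)/2 = 4.5.
The 3 values of 163 occupy positions 6–8 → average rank 7.
Treatment values → pooled ranks: 163→7, 123→1.5, 163→7
Rank sum = 7 + 1.5 + 7 = 15.5

15.5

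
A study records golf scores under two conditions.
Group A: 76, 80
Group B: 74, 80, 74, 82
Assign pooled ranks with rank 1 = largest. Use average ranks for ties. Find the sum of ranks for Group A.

6.5

Sorted (descending): 82, 80, 80, 76, 74, 74
The 2 values of 80 occupy positions 2–3 → average rank (2+3)/2 = 2.5.
The 2 values of 74 occupy positions 5–6 → average rank (5+6)/2 = 5.5.
Group A values → pooled ranks: 76→4, 80→2.5
Rank sum = 4 + 2.5 = 6.5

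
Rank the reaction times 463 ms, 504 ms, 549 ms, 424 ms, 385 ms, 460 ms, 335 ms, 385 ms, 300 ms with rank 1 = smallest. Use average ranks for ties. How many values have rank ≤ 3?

2

Sorted (ascending): 300, 335, 385, 385, 424, 460, 463, 504, 549
The 2 values of 385 occupy positions 3–4 → average rank (3+4)/2 = 3.5.
Ranks ≤ 3: {1, 2} → 2 values.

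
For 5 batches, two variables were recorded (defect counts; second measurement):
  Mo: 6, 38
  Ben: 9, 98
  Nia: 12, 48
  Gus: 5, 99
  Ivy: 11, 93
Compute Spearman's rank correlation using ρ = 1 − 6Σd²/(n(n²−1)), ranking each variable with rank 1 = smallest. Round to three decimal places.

Ranks of variable 1: 2, 3, 5, 1, 4
Ranks of variable 2: 1, 4, 2, 5, 3
d = r₁ − r₂: 1, -1, 3, -4, 1
d²: 1, 1, 9, 16, 1; Σd² = 28
ρ = 1 − 6·28/(5·24) = 1 − 168/120 = -0.400

-0.400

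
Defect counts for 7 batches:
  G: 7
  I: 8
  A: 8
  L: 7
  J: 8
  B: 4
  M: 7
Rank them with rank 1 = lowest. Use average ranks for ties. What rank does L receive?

Sorted (ascending): 4, 7, 7, 7, 8, 8, 8
The 3 values of 7 occupy positions 2–4 → average rank 3.
The 3 values of 8 occupy positions 5–7 → average rank 6.
L has value 7 → rank 3.

3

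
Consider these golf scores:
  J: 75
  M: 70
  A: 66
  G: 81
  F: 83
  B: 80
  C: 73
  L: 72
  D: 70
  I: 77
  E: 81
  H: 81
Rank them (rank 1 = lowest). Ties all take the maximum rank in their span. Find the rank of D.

3

Sorted (ascending): 66, 70, 70, 72, 73, 75, 77, 80, 81, 81, 81, 83
The 2 values of 70 occupy positions 2–3 → each gets rank 3.
The 3 values of 81 occupy positions 9–11 → each gets rank 11.
D has value 70 → rank 3.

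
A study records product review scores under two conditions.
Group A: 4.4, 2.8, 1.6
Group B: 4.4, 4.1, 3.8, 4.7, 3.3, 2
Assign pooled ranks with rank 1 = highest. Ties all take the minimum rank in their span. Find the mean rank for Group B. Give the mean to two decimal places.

4.33

Sorted (descending): 4.7, 4.4, 4.4, 4.1, 3.8, 3.3, 2.8, 2, 1.6
The 2 values of 4.4 occupy positions 2–3 → each gets rank 2.
Group B values → pooled ranks: 4.4→2, 4.1→4, 3.8→5, 4.7→1, 3.3→6, 2→8
Mean rank = (2 + 4 + 5 + 1 + 6 + 8) / 6 = 4.33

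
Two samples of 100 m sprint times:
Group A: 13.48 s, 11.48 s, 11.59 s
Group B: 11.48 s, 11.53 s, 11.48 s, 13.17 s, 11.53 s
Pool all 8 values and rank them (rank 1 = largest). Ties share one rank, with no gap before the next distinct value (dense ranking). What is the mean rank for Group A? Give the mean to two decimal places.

Sorted (descending): 13.48, 13.17, 11.59, 11.53, 11.53, 11.48, 11.48, 11.48
The 2 values of 11.53 share dense rank 4.
The 3 values of 11.48 share dense rank 5.
Remaining distinct values take the next consecutive integers.
Group A values → pooled ranks: 13.48→1, 11.48→5, 11.59→3
Mean rank = (1 + 5 + 3) / 3 = 3.00

3.00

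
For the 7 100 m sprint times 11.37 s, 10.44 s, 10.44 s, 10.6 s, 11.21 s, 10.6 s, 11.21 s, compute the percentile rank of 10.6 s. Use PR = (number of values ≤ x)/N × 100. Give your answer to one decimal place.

57.1

N = 7.
Strictly below 10.6: 2. Equal to 10.6: 2.
PR = 4/7 × 100 = 57.1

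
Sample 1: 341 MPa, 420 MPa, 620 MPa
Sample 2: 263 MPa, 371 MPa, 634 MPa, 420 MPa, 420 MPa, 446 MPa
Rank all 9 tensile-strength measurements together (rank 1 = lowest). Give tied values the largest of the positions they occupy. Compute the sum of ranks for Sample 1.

16

Sorted (ascending): 263, 341, 371, 420, 420, 420, 446, 620, 634
The 3 values of 420 occupy positions 4–6 → each gets rank 6.
Sample 1 values → pooled ranks: 341→2, 420→6, 620→8
Rank sum = 2 + 6 + 8 = 16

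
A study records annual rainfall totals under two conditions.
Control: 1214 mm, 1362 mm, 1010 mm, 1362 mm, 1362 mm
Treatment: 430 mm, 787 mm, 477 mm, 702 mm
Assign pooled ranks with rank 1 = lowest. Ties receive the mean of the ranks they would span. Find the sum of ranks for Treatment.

10

Sorted (ascending): 430, 477, 702, 787, 1010, 1214, 1362, 1362, 1362
The 3 values of 1362 occupy positions 7–9 → average rank 8.
Treatment values → pooled ranks: 430→1, 787→4, 477→2, 702→3
Rank sum = 1 + 4 + 2 + 3 = 10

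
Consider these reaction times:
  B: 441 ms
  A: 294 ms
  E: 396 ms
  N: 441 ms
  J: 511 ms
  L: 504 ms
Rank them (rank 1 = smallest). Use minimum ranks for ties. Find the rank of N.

Sorted (ascending): 294, 396, 441, 441, 504, 511
The 2 values of 441 occupy positions 3–4 → each gets rank 3.
N has value 441 ms → rank 3.

3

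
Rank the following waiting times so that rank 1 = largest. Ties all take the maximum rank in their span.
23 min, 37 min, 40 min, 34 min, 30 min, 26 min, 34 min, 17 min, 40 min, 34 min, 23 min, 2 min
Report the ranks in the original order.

10, 3, 2, 6, 7, 8, 6, 11, 2, 6, 10, 12

Sorted (descending): 40, 40, 37, 34, 34, 34, 30, 26, 23, 23, 17, 2
The 2 values of 40 occupy positions 1–2 → each gets rank 2.
The 3 values of 34 occupy positions 4–6 → each gets rank 6.
The 2 values of 23 occupy positions 9–10 → each gets rank 10.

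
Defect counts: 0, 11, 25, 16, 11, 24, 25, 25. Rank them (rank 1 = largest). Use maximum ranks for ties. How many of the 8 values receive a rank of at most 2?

0

Sorted (descending): 25, 25, 25, 24, 16, 11, 11, 0
The 3 values of 25 occupy positions 1–3 → each gets rank 3.
The 2 values of 11 occupy positions 6–7 → each gets rank 7.
Ranks ≤ 2: {} → 0 values.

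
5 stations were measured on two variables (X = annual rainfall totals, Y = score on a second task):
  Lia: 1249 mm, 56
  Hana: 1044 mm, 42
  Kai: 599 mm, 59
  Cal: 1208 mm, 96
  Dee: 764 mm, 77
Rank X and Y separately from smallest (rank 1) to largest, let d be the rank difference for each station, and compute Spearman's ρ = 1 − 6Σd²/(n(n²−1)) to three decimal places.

Ranks of variable 1: 5, 3, 1, 4, 2
Ranks of variable 2: 2, 1, 3, 5, 4
d = r₁ − r₂: 3, 2, -2, -1, -2
d²: 9, 4, 4, 1, 4; Σd² = 22
ρ = 1 − 6·22/(5·24) = 1 − 132/120 = -0.100

-0.100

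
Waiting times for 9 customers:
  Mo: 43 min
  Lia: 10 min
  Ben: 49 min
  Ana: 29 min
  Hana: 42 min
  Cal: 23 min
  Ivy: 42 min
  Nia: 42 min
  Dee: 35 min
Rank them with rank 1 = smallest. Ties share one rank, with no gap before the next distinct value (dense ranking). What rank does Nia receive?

5

Sorted (ascending): 10, 23, 29, 35, 42, 42, 42, 43, 49
The 3 values of 42 share dense rank 5.
Remaining distinct values take the next consecutive integers.
Nia has value 42 min → rank 5.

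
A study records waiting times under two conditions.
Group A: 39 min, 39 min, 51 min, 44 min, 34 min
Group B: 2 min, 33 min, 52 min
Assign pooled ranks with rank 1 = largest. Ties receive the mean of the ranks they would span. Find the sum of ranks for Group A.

Sorted (descending): 52, 51, 44, 39, 39, 34, 33, 2
The 2 values of 39 occupy positions 4–5 → average rank (4+5)/2 = 4.5.
Group A values → pooled ranks: 39→4.5, 39→4.5, 51→2, 44→3, 34→6
Rank sum = 4.5 + 4.5 + 2 + 3 + 6 = 20

20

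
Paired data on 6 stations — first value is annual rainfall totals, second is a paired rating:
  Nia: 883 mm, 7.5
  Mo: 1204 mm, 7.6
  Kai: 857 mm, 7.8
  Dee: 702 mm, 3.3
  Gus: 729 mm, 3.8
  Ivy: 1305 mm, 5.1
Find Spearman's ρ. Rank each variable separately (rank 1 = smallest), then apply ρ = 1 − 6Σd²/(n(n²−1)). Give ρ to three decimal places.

Ranks of variable 1: 4, 5, 3, 1, 2, 6
Ranks of variable 2: 4, 5, 6, 1, 2, 3
d = r₁ − r₂: 0, 0, -3, 0, 0, 3
d²: 0, 0, 9, 0, 0, 9; Σd² = 18
ρ = 1 − 6·18/(6·35) = 1 − 108/210 = 0.486

0.486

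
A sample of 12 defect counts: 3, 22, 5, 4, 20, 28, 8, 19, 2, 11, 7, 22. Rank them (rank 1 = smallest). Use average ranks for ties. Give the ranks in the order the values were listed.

Sorted (ascending): 2, 3, 4, 5, 7, 8, 11, 19, 20, 22, 22, 28
The 2 values of 22 occupy positions 10–11 → average rank (10+11)/2 = 10.5.

2, 10.5, 4, 3, 9, 12, 6, 8, 1, 7, 5, 10.5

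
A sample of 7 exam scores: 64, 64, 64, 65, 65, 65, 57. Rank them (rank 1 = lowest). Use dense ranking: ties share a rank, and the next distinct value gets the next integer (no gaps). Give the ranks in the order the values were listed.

Sorted (ascending): 57, 64, 64, 64, 65, 65, 65
The 3 values of 64 share dense rank 2.
The 3 values of 65 share dense rank 3.
Remaining distinct values take the next consecutive integers.

2, 2, 2, 3, 3, 3, 1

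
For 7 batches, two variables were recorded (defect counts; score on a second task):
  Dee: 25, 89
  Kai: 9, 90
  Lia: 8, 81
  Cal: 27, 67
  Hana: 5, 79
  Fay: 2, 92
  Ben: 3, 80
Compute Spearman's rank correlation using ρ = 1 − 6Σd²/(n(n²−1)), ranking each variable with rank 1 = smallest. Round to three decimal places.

Ranks of variable 1: 6, 5, 4, 7, 3, 1, 2
Ranks of variable 2: 5, 6, 4, 1, 2, 7, 3
d = r₁ − r₂: 1, -1, 0, 6, 1, -6, -1
d²: 1, 1, 0, 36, 1, 36, 1; Σd² = 76
ρ = 1 − 6·76/(7·48) = 1 − 456/336 = -0.357

-0.357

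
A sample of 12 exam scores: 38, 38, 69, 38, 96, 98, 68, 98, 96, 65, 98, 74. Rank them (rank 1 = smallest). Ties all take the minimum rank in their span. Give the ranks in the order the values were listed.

1, 1, 6, 1, 8, 10, 5, 10, 8, 4, 10, 7

Sorted (ascending): 38, 38, 38, 65, 68, 69, 74, 96, 96, 98, 98, 98
The 3 values of 38 occupy positions 1–3 → each gets rank 1.
The 2 values of 96 occupy positions 8–9 → each gets rank 8.
The 3 values of 98 occupy positions 10–12 → each gets rank 10.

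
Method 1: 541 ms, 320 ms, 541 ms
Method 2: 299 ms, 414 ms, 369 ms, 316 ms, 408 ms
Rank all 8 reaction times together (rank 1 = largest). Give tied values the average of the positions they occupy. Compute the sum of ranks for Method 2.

Sorted (descending): 541, 541, 414, 408, 369, 320, 316, 299
The 2 values of 541 occupy positions 1–2 → average rank (1+2)/2 = 1.5.
Method 2 values → pooled ranks: 299→8, 414→3, 369→5, 316→7, 408→4
Rank sum = 8 + 3 + 5 + 7 + 4 = 27

27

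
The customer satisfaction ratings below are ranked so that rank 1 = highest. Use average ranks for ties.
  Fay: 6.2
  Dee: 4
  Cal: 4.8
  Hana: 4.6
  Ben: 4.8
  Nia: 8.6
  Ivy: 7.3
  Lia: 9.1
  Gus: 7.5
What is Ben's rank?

Sorted (descending): 9.1, 8.6, 7.5, 7.3, 6.2, 4.8, 4.8, 4.6, 4
The 2 values of 4.8 occupy positions 6–7 → average rank (6+7)/2 = 6.5.
Ben has value 4.8 → rank 6.5.

6.5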